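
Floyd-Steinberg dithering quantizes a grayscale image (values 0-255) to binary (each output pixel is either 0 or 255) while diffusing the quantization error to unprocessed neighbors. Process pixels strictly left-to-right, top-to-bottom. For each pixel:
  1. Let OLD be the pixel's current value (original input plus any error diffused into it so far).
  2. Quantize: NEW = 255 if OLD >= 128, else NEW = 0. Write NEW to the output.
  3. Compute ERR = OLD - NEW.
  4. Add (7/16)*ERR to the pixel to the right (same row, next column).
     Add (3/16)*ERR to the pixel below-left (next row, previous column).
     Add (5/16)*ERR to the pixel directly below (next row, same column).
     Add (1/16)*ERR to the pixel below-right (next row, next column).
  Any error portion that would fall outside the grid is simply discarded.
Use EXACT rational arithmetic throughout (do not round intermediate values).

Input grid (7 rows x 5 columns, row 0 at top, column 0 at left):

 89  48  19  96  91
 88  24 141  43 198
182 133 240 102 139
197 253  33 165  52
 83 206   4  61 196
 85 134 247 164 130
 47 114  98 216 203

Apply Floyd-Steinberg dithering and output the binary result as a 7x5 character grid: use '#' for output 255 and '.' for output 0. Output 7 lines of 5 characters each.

Answer: ....#
#.#.#
#.#.#
##.#.
.#..#
.###.
...##

Derivation:
(0,0): OLD=89 → NEW=0, ERR=89
(0,1): OLD=1391/16 → NEW=0, ERR=1391/16
(0,2): OLD=14601/256 → NEW=0, ERR=14601/256
(0,3): OLD=495423/4096 → NEW=0, ERR=495423/4096
(0,4): OLD=9431737/65536 → NEW=255, ERR=-7279943/65536
(1,0): OLD=33821/256 → NEW=255, ERR=-31459/256
(1,1): OLD=27979/2048 → NEW=0, ERR=27979/2048
(1,2): OLD=12642727/65536 → NEW=255, ERR=-4068953/65536
(1,3): OLD=9534491/262144 → NEW=0, ERR=9534491/262144
(1,4): OLD=783321841/4194304 → NEW=255, ERR=-286225679/4194304
(2,0): OLD=4789353/32768 → NEW=255, ERR=-3566487/32768
(2,1): OLD=73746067/1048576 → NEW=0, ERR=73746067/1048576
(2,2): OLD=4345977209/16777216 → NEW=255, ERR=67787129/16777216
(2,3): OLD=26429603419/268435456 → NEW=0, ERR=26429603419/268435456
(2,4): OLD=700178779581/4294967296 → NEW=255, ERR=-395037880899/4294967296
(3,0): OLD=2955711833/16777216 → NEW=255, ERR=-1322478247/16777216
(3,1): OLD=31466914021/134217728 → NEW=255, ERR=-2758606619/134217728
(3,2): OLD=206704201831/4294967296 → NEW=0, ERR=206704201831/4294967296
(3,3): OLD=1716531401263/8589934592 → NEW=255, ERR=-473901919697/8589934592
(3,4): OLD=724880643083/137438953472 → NEW=0, ERR=724880643083/137438953472
(4,0): OLD=117066193047/2147483648 → NEW=0, ERR=117066193047/2147483648
(4,1): OLD=15635320025495/68719476736 → NEW=255, ERR=-1888146542185/68719476736
(4,2): OLD=-5068695799367/1099511627776 → NEW=0, ERR=-5068695799367/1099511627776
(4,3): OLD=804658660610455/17592186044416 → NEW=0, ERR=804658660610455/17592186044416
(4,4): OLD=60295078539595425/281474976710656 → NEW=255, ERR=-11481040521621855/281474976710656
(5,0): OLD=106524639621925/1099511627776 → NEW=0, ERR=106524639621925/1099511627776
(5,1): OLD=1498352743686191/8796093022208 → NEW=255, ERR=-744650976976849/8796093022208
(5,2): OLD=60624320372938791/281474976710656 → NEW=255, ERR=-11151798688278489/281474976710656
(5,3): OLD=172289933307536201/1125899906842624 → NEW=255, ERR=-114814542937332919/1125899906842624
(5,4): OLD=1360047349517959507/18014398509481984 → NEW=0, ERR=1360047349517959507/18014398509481984
(6,0): OLD=8641694606646869/140737488355328 → NEW=0, ERR=8641694606646869/140737488355328
(6,1): OLD=509064837375374203/4503599627370496 → NEW=0, ERR=509064837375374203/4503599627370496
(6,2): OLD=7973918366822136313/72057594037927936 → NEW=0, ERR=7973918366822136313/72057594037927936
(6,3): OLD=281573527552903587827/1152921504606846976 → NEW=255, ERR=-12421456121842391053/1152921504606846976
(6,4): OLD=3975383913988060373861/18446744073709551616 → NEW=255, ERR=-728535824807875288219/18446744073709551616
Row 0: ....#
Row 1: #.#.#
Row 2: #.#.#
Row 3: ##.#.
Row 4: .#..#
Row 5: .###.
Row 6: ...##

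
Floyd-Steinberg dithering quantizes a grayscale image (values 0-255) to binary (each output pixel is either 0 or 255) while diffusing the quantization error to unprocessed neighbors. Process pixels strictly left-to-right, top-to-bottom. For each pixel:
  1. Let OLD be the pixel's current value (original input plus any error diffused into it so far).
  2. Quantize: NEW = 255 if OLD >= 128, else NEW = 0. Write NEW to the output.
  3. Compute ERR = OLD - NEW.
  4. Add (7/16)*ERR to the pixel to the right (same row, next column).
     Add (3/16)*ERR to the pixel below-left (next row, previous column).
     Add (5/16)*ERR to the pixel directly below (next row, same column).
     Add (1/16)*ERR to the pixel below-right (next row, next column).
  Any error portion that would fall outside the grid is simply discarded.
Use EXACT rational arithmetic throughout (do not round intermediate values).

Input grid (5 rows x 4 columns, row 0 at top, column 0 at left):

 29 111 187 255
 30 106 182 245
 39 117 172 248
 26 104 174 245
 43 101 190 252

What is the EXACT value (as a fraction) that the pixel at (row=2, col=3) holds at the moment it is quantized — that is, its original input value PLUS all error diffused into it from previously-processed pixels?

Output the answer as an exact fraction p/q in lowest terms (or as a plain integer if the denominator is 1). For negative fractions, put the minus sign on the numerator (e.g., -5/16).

(0,0): OLD=29 → NEW=0, ERR=29
(0,1): OLD=1979/16 → NEW=0, ERR=1979/16
(0,2): OLD=61725/256 → NEW=255, ERR=-3555/256
(0,3): OLD=1019595/4096 → NEW=255, ERR=-24885/4096
(1,0): OLD=15937/256 → NEW=0, ERR=15937/256
(1,1): OLD=350407/2048 → NEW=255, ERR=-171833/2048
(1,2): OLD=9669459/65536 → NEW=255, ERR=-7042221/65536
(1,3): OLD=204704693/1048576 → NEW=255, ERR=-62682187/1048576
(2,0): OLD=1399933/32768 → NEW=0, ERR=1399933/32768
(2,1): OLD=97742383/1048576 → NEW=0, ERR=97742383/1048576
(2,2): OLD=341309387/2097152 → NEW=255, ERR=-193464373/2097152
(2,3): OLD=6115075583/33554432 → NEW=255, ERR=-2441304577/33554432
Target (2,3): original=248, with diffused error = 6115075583/33554432

Answer: 6115075583/33554432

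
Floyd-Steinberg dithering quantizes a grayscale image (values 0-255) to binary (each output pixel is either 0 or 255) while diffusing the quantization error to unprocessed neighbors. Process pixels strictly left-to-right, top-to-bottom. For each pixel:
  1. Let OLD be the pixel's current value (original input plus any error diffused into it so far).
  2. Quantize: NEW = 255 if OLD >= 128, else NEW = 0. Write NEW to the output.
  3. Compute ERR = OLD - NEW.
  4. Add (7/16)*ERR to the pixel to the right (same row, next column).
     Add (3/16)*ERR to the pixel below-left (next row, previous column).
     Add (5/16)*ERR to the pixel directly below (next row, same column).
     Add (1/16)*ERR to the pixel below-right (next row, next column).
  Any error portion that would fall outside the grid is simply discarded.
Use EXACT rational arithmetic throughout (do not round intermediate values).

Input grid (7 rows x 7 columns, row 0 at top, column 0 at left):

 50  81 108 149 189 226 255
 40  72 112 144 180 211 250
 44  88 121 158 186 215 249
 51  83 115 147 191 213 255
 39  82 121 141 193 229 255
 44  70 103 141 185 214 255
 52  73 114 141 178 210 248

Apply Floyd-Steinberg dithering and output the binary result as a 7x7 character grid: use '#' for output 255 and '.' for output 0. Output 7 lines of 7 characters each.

(0,0): OLD=50 → NEW=0, ERR=50
(0,1): OLD=823/8 → NEW=0, ERR=823/8
(0,2): OLD=19585/128 → NEW=255, ERR=-13055/128
(0,3): OLD=213767/2048 → NEW=0, ERR=213767/2048
(0,4): OLD=7689521/32768 → NEW=255, ERR=-666319/32768
(0,5): OLD=113824855/524288 → NEW=255, ERR=-19868585/524288
(0,6): OLD=2000014945/8388608 → NEW=255, ERR=-139080095/8388608
(1,0): OLD=9589/128 → NEW=0, ERR=9589/128
(1,1): OLD=123827/1024 → NEW=0, ERR=123827/1024
(1,2): OLD=5211183/32768 → NEW=255, ERR=-3144657/32768
(1,3): OLD=16311299/131072 → NEW=0, ERR=16311299/131072
(1,4): OLD=1908478889/8388608 → NEW=255, ERR=-230616151/8388608
(1,5): OLD=12264161401/67108864 → NEW=255, ERR=-4848598919/67108864
(1,6): OLD=226388880887/1073741824 → NEW=255, ERR=-47415284233/1073741824
(2,0): OLD=1475937/16384 → NEW=0, ERR=1475937/16384
(2,1): OLD=79633595/524288 → NEW=255, ERR=-54059845/524288
(2,2): OLD=644165105/8388608 → NEW=0, ERR=644165105/8388608
(2,3): OLD=14719145897/67108864 → NEW=255, ERR=-2393614423/67108864
(2,4): OLD=83770810297/536870912 → NEW=255, ERR=-53131272263/536870912
(2,5): OLD=2390181429331/17179869184 → NEW=255, ERR=-1990685212589/17179869184
(2,6): OLD=49475338279029/274877906944 → NEW=255, ERR=-20618527991691/274877906944
(3,0): OLD=501789393/8388608 → NEW=0, ERR=501789393/8388608
(3,1): OLD=6507992317/67108864 → NEW=0, ERR=6507992317/67108864
(3,2): OLD=90351178375/536870912 → NEW=255, ERR=-46550904185/536870912
(3,3): OLD=180738057185/2147483648 → NEW=0, ERR=180738057185/2147483648
(3,4): OLD=47537186936529/274877906944 → NEW=255, ERR=-22556679334191/274877906944
(3,5): OLD=265286769572483/2199023255552 → NEW=0, ERR=265286769572483/2199023255552
(3,6): OLD=9749473442780509/35184372088832 → NEW=255, ERR=777458560128349/35184372088832
(4,0): OLD=81471483807/1073741824 → NEW=0, ERR=81471483807/1073741824
(4,1): OLD=2284612662291/17179869184 → NEW=255, ERR=-2096253979629/17179869184
(4,2): OLD=17142063618813/274877906944 → NEW=0, ERR=17142063618813/274877906944
(4,3): OLD=382143629525231/2199023255552 → NEW=255, ERR=-178607300640529/2199023255552
(4,4): OLD=2809500807284061/17592186044416 → NEW=255, ERR=-1676506634042019/17592186044416
(4,5): OLD=126112508748299421/562949953421312 → NEW=255, ERR=-17439729374135139/562949953421312
(4,6): OLD=2304867802160830555/9007199254740992 → NEW=255, ERR=8031992201877595/9007199254740992
(5,0): OLD=12323584671209/274877906944 → NEW=0, ERR=12323584671209/274877906944
(5,1): OLD=149355460408227/2199023255552 → NEW=0, ERR=149355460408227/2199023255552
(5,2): OLD=2275509340722853/17592186044416 → NEW=255, ERR=-2210498100603227/17592186044416
(5,3): OLD=6568882577918361/140737488355328 → NEW=0, ERR=6568882577918361/140737488355328
(5,4): OLD=1483976855775693747/9007199254740992 → NEW=255, ERR=-812858954183259213/9007199254740992
(5,5): OLD=11460591899497825027/72057594037927936 → NEW=255, ERR=-6914094580173798653/72057594037927936
(5,6): OLD=243685315941715194317/1152921504606846976 → NEW=255, ERR=-50309667733030784563/1152921504606846976
(6,0): OLD=2770597116692305/35184372088832 → NEW=0, ERR=2770597116692305/35184372088832
(6,1): OLD=60752393483555461/562949953421312 → NEW=0, ERR=60752393483555461/562949953421312
(6,2): OLD=1215469362128371439/9007199254740992 → NEW=255, ERR=-1081366447830581521/9007199254740992
(6,3): OLD=5641183459378426481/72057594037927936 → NEW=0, ERR=5641183459378426481/72057594037927936
(6,4): OLD=24351867250963772931/144115188075855872 → NEW=255, ERR=-12397505708379474429/144115188075855872
(6,5): OLD=2371453420061301846143/18446744073709551616 → NEW=255, ERR=-2332466318734633815937/18446744073709551616
(6,6): OLD=51074634622170108880521/295147905179352825856 → NEW=255, ERR=-24188081198564861712759/295147905179352825856
Row 0: ..#.###
Row 1: ..#.###
Row 2: .#.####
Row 3: ..#.#.#
Row 4: .#.####
Row 5: ..#.###
Row 6: ..#.###

Answer: ..#.###
..#.###
.#.####
..#.#.#
.#.####
..#.###
..#.###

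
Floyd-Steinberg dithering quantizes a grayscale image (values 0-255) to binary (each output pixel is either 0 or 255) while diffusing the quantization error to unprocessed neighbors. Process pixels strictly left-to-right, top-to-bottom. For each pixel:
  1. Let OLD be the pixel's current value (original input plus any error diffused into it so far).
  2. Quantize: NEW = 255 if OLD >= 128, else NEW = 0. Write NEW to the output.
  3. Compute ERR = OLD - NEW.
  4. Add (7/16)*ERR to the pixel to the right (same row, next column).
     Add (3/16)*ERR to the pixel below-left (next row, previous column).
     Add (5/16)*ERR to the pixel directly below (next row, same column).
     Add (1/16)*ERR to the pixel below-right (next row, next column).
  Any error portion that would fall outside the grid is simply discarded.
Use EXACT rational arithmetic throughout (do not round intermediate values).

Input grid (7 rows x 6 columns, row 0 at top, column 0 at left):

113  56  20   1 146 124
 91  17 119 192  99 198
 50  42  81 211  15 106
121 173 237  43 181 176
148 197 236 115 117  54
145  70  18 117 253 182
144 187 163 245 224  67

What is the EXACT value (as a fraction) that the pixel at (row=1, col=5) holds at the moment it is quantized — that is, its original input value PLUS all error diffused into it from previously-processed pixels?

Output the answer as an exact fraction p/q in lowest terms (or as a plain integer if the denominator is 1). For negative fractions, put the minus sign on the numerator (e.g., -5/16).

(0,0): OLD=113 → NEW=0, ERR=113
(0,1): OLD=1687/16 → NEW=0, ERR=1687/16
(0,2): OLD=16929/256 → NEW=0, ERR=16929/256
(0,3): OLD=122599/4096 → NEW=0, ERR=122599/4096
(0,4): OLD=10426449/65536 → NEW=255, ERR=-6285231/65536
(0,5): OLD=86026807/1048576 → NEW=0, ERR=86026807/1048576
(1,0): OLD=37397/256 → NEW=255, ERR=-27883/256
(1,1): OLD=44563/2048 → NEW=0, ERR=44563/2048
(1,2): OLD=10576655/65536 → NEW=255, ERR=-6135025/65536
(1,3): OLD=38416867/262144 → NEW=255, ERR=-28429853/262144
(1,4): OLD=651555785/16777216 → NEW=0, ERR=651555785/16777216
(1,5): OLD=62984236207/268435456 → NEW=255, ERR=-5466805073/268435456
Target (1,5): original=198, with diffused error = 62984236207/268435456

Answer: 62984236207/268435456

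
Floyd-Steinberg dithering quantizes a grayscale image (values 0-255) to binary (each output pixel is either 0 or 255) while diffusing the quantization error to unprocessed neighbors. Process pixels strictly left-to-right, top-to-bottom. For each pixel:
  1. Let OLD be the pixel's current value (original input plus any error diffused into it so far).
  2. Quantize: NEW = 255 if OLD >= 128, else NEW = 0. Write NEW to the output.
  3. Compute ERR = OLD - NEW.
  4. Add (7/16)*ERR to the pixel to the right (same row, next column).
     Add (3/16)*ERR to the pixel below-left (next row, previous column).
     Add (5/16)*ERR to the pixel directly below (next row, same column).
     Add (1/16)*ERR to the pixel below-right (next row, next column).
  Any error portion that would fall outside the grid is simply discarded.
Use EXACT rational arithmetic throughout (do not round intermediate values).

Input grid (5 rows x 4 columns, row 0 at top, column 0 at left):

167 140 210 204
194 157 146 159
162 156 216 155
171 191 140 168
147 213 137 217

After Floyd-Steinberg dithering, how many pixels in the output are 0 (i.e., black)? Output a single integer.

Answer: 6

Derivation:
(0,0): OLD=167 → NEW=255, ERR=-88
(0,1): OLD=203/2 → NEW=0, ERR=203/2
(0,2): OLD=8141/32 → NEW=255, ERR=-19/32
(0,3): OLD=104315/512 → NEW=255, ERR=-26245/512
(1,0): OLD=5937/32 → NEW=255, ERR=-2223/32
(1,1): OLD=39095/256 → NEW=255, ERR=-26185/256
(1,2): OLD=801155/8192 → NEW=0, ERR=801155/8192
(1,3): OLD=24344069/131072 → NEW=255, ERR=-9079291/131072
(2,0): OLD=496077/4096 → NEW=0, ERR=496077/4096
(2,1): OLD=25037087/131072 → NEW=255, ERR=-8386273/131072
(2,2): OLD=52216091/262144 → NEW=255, ERR=-14630629/262144
(2,3): OLD=482546767/4194304 → NEW=0, ERR=482546767/4194304
(3,0): OLD=412826493/2097152 → NEW=255, ERR=-121947267/2097152
(3,1): OLD=4787220131/33554432 → NEW=255, ERR=-3769160029/33554432
(3,2): OLD=48848441437/536870912 → NEW=0, ERR=48848441437/536870912
(3,3): OLD=2063914504203/8589934592 → NEW=255, ERR=-126518816757/8589934592
(4,0): OLD=57856762617/536870912 → NEW=0, ERR=57856762617/536870912
(4,1): OLD=1024223714027/4294967296 → NEW=255, ERR=-70992946453/4294967296
(4,2): OLD=20398649272587/137438953472 → NEW=255, ERR=-14648283862773/137438953472
(4,3): OLD=377033755082685/2199023255552 → NEW=255, ERR=-183717175083075/2199023255552
Output grid:
  Row 0: #.##  (1 black, running=1)
  Row 1: ##.#  (1 black, running=2)
  Row 2: .##.  (2 black, running=4)
  Row 3: ##.#  (1 black, running=5)
  Row 4: .###  (1 black, running=6)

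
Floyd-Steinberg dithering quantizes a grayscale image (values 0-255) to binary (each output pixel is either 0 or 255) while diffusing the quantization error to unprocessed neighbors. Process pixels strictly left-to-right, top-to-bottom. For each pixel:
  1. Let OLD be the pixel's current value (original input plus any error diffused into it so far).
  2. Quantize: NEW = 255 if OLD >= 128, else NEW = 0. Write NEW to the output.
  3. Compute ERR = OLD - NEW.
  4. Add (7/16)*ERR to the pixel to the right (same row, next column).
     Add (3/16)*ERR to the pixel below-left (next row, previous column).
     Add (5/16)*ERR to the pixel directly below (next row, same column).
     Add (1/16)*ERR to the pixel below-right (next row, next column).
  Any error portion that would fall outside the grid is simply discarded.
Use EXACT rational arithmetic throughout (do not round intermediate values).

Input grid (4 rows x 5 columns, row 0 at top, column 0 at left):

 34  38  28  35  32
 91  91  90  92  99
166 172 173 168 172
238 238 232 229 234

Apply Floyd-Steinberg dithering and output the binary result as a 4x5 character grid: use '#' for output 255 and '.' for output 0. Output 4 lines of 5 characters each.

Answer: .....
.#.#.
##.##
#####

Derivation:
(0,0): OLD=34 → NEW=0, ERR=34
(0,1): OLD=423/8 → NEW=0, ERR=423/8
(0,2): OLD=6545/128 → NEW=0, ERR=6545/128
(0,3): OLD=117495/2048 → NEW=0, ERR=117495/2048
(0,4): OLD=1871041/32768 → NEW=0, ERR=1871041/32768
(1,0): OLD=14277/128 → NEW=0, ERR=14277/128
(1,1): OLD=172067/1024 → NEW=255, ERR=-89053/1024
(1,2): OLD=2686751/32768 → NEW=0, ERR=2686751/32768
(1,3): OLD=20932499/131072 → NEW=255, ERR=-12490861/131072
(1,4): OLD=165122521/2097152 → NEW=0, ERR=165122521/2097152
(2,0): OLD=3023665/16384 → NEW=255, ERR=-1154255/16384
(2,1): OLD=71484651/524288 → NEW=255, ERR=-62208789/524288
(2,2): OLD=1035222273/8388608 → NEW=0, ERR=1035222273/8388608
(2,3): OLD=28467337203/134217728 → NEW=255, ERR=-5758183437/134217728
(2,4): OLD=369108468453/2147483648 → NEW=255, ERR=-178499861787/2147483648
(3,0): OLD=1625181537/8388608 → NEW=255, ERR=-513913503/8388608
(3,1): OLD=12942204941/67108864 → NEW=255, ERR=-4170555379/67108864
(3,2): OLD=489446212575/2147483648 → NEW=255, ERR=-58162117665/2147483648
(3,3): OLD=841263488023/4294967296 → NEW=255, ERR=-253953172457/4294967296
(3,4): OLD=12333424861171/68719476736 → NEW=255, ERR=-5190041706509/68719476736
Row 0: .....
Row 1: .#.#.
Row 2: ##.##
Row 3: #####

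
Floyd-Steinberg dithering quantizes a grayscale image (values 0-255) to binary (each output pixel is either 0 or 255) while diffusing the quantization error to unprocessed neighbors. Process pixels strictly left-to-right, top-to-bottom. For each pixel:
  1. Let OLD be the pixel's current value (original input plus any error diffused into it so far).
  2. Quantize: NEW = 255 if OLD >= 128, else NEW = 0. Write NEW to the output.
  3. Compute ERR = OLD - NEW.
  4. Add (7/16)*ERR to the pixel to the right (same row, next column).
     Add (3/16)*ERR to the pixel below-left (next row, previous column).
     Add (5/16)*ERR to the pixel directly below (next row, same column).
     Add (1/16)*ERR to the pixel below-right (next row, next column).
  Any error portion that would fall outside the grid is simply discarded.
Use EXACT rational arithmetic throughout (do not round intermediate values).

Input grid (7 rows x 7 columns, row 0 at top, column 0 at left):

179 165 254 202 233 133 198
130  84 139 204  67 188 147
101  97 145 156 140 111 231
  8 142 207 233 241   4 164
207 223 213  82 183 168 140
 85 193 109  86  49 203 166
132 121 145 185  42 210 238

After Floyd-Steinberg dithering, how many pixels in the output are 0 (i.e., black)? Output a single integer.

Answer: 19

Derivation:
(0,0): OLD=179 → NEW=255, ERR=-76
(0,1): OLD=527/4 → NEW=255, ERR=-493/4
(0,2): OLD=12805/64 → NEW=255, ERR=-3515/64
(0,3): OLD=182243/1024 → NEW=255, ERR=-78877/1024
(0,4): OLD=3265333/16384 → NEW=255, ERR=-912587/16384
(0,5): OLD=28477043/262144 → NEW=0, ERR=28477043/262144
(0,6): OLD=1029811493/4194304 → NEW=255, ERR=-39736027/4194304
(1,0): OLD=5321/64 → NEW=0, ERR=5321/64
(1,1): OLD=34207/512 → NEW=0, ERR=34207/512
(1,2): OLD=2112235/16384 → NEW=255, ERR=-2065685/16384
(1,3): OLD=7267455/65536 → NEW=0, ERR=7267455/65536
(1,4): OLD=476738765/4194304 → NEW=0, ERR=476738765/4194304
(1,5): OLD=8939485437/33554432 → NEW=255, ERR=383105277/33554432
(1,6): OLD=83657381427/536870912 → NEW=255, ERR=-53244701133/536870912
(2,0): OLD=1142853/8192 → NEW=255, ERR=-946107/8192
(2,1): OLD=12820711/262144 → NEW=0, ERR=12820711/262144
(2,2): OLD=637387701/4194304 → NEW=255, ERR=-432159819/4194304
(2,3): OLD=5335425293/33554432 → NEW=255, ERR=-3220954867/33554432
(2,4): OLD=38277523501/268435456 → NEW=255, ERR=-30173517779/268435456
(2,5): OLD=462990371487/8589934592 → NEW=0, ERR=462990371487/8589934592
(2,6): OLD=30827829712713/137438953472 → NEW=255, ERR=-4219103422647/137438953472
(3,0): OLD=-79360555/4194304 → NEW=0, ERR=-79360555/4194304
(3,1): OLD=4109352721/33554432 → NEW=0, ERR=4109352721/33554432
(3,2): OLD=57294770739/268435456 → NEW=255, ERR=-11156270541/268435456
(3,3): OLD=168904127437/1073741824 → NEW=255, ERR=-104900037683/1073741824
(3,4): OLD=22985029500373/137438953472 → NEW=255, ERR=-12061903634987/137438953472
(3,5): OLD=-33352077037265/1099511627776 → NEW=0, ERR=-33352077037265/1099511627776
(3,6): OLD=2542152602667825/17592186044416 → NEW=255, ERR=-1943854838658255/17592186044416
(4,0): OLD=120285914747/536870912 → NEW=255, ERR=-16616167813/536870912
(4,1): OLD=2050894682719/8589934592 → NEW=255, ERR=-139538638241/8589934592
(4,2): OLD=25047116727473/137438953472 → NEW=255, ERR=-9999816407887/137438953472
(4,3): OLD=643723280491/1099511627776 → NEW=0, ERR=643723280491/1099511627776
(4,4): OLD=1266963046996449/8796093022208 → NEW=255, ERR=-976040673666591/8796093022208
(4,5): OLD=23579572311823633/281474976710656 → NEW=0, ERR=23579572311823633/281474976710656
(4,6): OLD=631514435200434631/4503599627370496 → NEW=255, ERR=-516903469779041849/4503599627370496
(5,0): OLD=9934401705357/137438953472 → NEW=0, ERR=9934401705357/137438953472
(5,1): OLD=224268010507983/1099511627776 → NEW=255, ERR=-56107454574897/1099511627776
(5,2): OLD=554436832324105/8796093022208 → NEW=0, ERR=554436832324105/8796093022208
(5,3): OLD=6221060242471021/70368744177664 → NEW=0, ERR=6221060242471021/70368744177664
(5,4): OLD=309603070838964927/4503599627370496 → NEW=0, ERR=309603070838964927/4503599627370496
(5,5): OLD=8315417818131797999/36028797018963968 → NEW=255, ERR=-871925421704013841/36028797018963968
(5,6): OLD=71931053395191953185/576460752303423488 → NEW=0, ERR=71931053395191953185/576460752303423488
(6,0): OLD=2551222262352501/17592186044416 → NEW=255, ERR=-1934785178973579/17592186044416
(6,1): OLD=20624603975412889/281474976710656 → NEW=0, ERR=20624603975412889/281474976710656
(6,2): OLD=946393281506947563/4503599627370496 → NEW=255, ERR=-202024623472528917/4503599627370496
(6,3): OLD=7559951340483264501/36028797018963968 → NEW=255, ERR=-1627391899352547339/36028797018963968
(6,4): OLD=3221642214233459179/72057594037927936 → NEW=0, ERR=3221642214233459179/72057594037927936
(6,5): OLD=2302988411253218896635/9223372036854775808 → NEW=255, ERR=-48971458144748934405/9223372036854775808
(6,6): OLD=40311071872988872447533/147573952589676412928 → NEW=255, ERR=2679713962621387150893/147573952589676412928
Output grid:
  Row 0: #####.#  (1 black, running=1)
  Row 1: ..#..##  (4 black, running=5)
  Row 2: #.###.#  (2 black, running=7)
  Row 3: ..###.#  (3 black, running=10)
  Row 4: ###.#.#  (2 black, running=12)
  Row 5: .#...#.  (5 black, running=17)
  Row 6: #.##.##  (2 black, running=19)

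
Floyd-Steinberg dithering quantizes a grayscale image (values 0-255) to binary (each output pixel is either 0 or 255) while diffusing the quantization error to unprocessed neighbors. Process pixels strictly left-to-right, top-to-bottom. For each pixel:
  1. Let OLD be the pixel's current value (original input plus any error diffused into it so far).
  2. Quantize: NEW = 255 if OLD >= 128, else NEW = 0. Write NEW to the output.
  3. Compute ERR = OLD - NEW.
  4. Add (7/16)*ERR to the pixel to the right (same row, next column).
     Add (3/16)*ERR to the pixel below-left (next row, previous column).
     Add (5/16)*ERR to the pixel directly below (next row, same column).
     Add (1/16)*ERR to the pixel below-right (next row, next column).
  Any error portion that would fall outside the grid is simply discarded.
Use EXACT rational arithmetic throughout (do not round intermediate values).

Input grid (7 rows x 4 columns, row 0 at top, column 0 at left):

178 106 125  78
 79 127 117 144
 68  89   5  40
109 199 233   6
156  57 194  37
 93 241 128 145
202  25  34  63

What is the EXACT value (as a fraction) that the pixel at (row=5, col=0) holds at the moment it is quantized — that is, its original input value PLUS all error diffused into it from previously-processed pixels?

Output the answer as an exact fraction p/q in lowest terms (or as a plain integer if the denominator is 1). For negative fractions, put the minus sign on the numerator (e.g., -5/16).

Answer: 78619369222183/549755813888

Derivation:
(0,0): OLD=178 → NEW=255, ERR=-77
(0,1): OLD=1157/16 → NEW=0, ERR=1157/16
(0,2): OLD=40099/256 → NEW=255, ERR=-25181/256
(0,3): OLD=143221/4096 → NEW=0, ERR=143221/4096
(1,0): OLD=17535/256 → NEW=0, ERR=17535/256
(1,1): OLD=320121/2048 → NEW=255, ERR=-202119/2048
(1,2): OLD=3549421/65536 → NEW=0, ERR=3549421/65536
(1,3): OLD=180852235/1048576 → NEW=255, ERR=-86534645/1048576
(2,0): OLD=2323267/32768 → NEW=0, ERR=2323267/32768
(2,1): OLD=108647185/1048576 → NEW=0, ERR=108647185/1048576
(2,2): OLD=95660149/2097152 → NEW=0, ERR=95660149/2097152
(2,3): OLD=1260033345/33554432 → NEW=0, ERR=1260033345/33554432
(3,0): OLD=2526380819/16777216 → NEW=255, ERR=-1751809261/16777216
(3,1): OLD=53333121997/268435456 → NEW=255, ERR=-15117919283/268435456
(3,2): OLD=1014178919987/4294967296 → NEW=255, ERR=-81037740493/4294967296
(3,3): OLD=847386002917/68719476736 → NEW=0, ERR=847386002917/68719476736
(4,0): OLD=484516399447/4294967296 → NEW=0, ERR=484516399447/4294967296
(4,1): OLD=2703807517573/34359738368 → NEW=0, ERR=2703807517573/34359738368
(4,2): OLD=243347512467429/1099511627776 → NEW=255, ERR=-37027952615451/1099511627776
(4,3): OLD=438760434002387/17592186044416 → NEW=0, ERR=438760434002387/17592186044416
(5,0): OLD=78619369222183/549755813888 → NEW=255, ERR=-61568363319257/549755813888
Target (5,0): original=93, with diffused error = 78619369222183/549755813888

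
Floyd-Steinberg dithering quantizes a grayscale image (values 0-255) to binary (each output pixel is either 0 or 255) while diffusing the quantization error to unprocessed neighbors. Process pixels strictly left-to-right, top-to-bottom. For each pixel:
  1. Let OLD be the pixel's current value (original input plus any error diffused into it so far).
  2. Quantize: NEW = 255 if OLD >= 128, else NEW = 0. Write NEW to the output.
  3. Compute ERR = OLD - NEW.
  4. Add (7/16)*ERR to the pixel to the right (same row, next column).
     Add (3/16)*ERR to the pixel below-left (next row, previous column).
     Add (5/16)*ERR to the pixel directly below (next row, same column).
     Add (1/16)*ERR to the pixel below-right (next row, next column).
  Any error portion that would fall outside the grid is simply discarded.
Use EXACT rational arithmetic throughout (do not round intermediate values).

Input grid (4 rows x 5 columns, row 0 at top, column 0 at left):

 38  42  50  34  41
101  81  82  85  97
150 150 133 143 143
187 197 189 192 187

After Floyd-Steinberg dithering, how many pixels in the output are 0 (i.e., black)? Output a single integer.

Answer: 10

Derivation:
(0,0): OLD=38 → NEW=0, ERR=38
(0,1): OLD=469/8 → NEW=0, ERR=469/8
(0,2): OLD=9683/128 → NEW=0, ERR=9683/128
(0,3): OLD=137413/2048 → NEW=0, ERR=137413/2048
(0,4): OLD=2305379/32768 → NEW=0, ERR=2305379/32768
(1,0): OLD=15855/128 → NEW=0, ERR=15855/128
(1,1): OLD=174153/1024 → NEW=255, ERR=-86967/1024
(1,2): OLD=2776381/32768 → NEW=0, ERR=2776381/32768
(1,3): OLD=21096793/131072 → NEW=255, ERR=-12326567/131072
(1,4): OLD=172039787/2097152 → NEW=0, ERR=172039787/2097152
(2,0): OLD=2830899/16384 → NEW=255, ERR=-1347021/16384
(2,1): OLD=58258209/524288 → NEW=0, ERR=58258209/524288
(2,2): OLD=1553156899/8388608 → NEW=255, ERR=-585938141/8388608
(2,3): OLD=13922297657/134217728 → NEW=0, ERR=13922297657/134217728
(2,4): OLD=446976572495/2147483648 → NEW=255, ERR=-100631757745/2147483648
(3,0): OLD=1527920963/8388608 → NEW=255, ERR=-611174077/8388608
(3,1): OLD=12187920711/67108864 → NEW=255, ERR=-4924839609/67108864
(3,2): OLD=346732598141/2147483648 → NEW=255, ERR=-200875732099/2147483648
(3,3): OLD=731603502149/4294967296 → NEW=255, ERR=-363613158331/4294967296
(3,4): OLD=9744445988889/68719476736 → NEW=255, ERR=-7779020578791/68719476736
Output grid:
  Row 0: .....  (5 black, running=5)
  Row 1: .#.#.  (3 black, running=8)
  Row 2: #.#.#  (2 black, running=10)
  Row 3: #####  (0 black, running=10)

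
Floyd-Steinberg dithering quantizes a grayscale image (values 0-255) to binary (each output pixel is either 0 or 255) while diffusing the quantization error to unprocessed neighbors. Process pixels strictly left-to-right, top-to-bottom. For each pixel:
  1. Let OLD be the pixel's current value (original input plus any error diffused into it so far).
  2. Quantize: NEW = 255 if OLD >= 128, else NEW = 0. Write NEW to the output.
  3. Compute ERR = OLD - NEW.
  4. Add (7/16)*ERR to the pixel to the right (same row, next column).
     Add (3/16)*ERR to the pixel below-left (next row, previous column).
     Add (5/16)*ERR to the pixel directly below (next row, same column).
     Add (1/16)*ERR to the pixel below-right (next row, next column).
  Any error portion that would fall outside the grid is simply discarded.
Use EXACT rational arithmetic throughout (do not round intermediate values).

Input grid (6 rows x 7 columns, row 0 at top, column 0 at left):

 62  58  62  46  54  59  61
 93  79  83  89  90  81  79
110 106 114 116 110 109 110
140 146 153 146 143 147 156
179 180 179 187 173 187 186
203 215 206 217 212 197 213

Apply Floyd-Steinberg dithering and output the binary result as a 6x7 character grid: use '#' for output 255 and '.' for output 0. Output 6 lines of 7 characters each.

Answer: .......
#.#.#.#
.#.#.#.
#.#.#.#
####.##
#.#####

Derivation:
(0,0): OLD=62 → NEW=0, ERR=62
(0,1): OLD=681/8 → NEW=0, ERR=681/8
(0,2): OLD=12703/128 → NEW=0, ERR=12703/128
(0,3): OLD=183129/2048 → NEW=0, ERR=183129/2048
(0,4): OLD=3051375/32768 → NEW=0, ERR=3051375/32768
(0,5): OLD=52292617/524288 → NEW=0, ERR=52292617/524288
(0,6): OLD=877753407/8388608 → NEW=0, ERR=877753407/8388608
(1,0): OLD=16427/128 → NEW=255, ERR=-16213/128
(1,1): OLD=74413/1024 → NEW=0, ERR=74413/1024
(1,2): OLD=5501489/32768 → NEW=255, ERR=-2854351/32768
(1,3): OLD=13434397/131072 → NEW=0, ERR=13434397/131072
(1,4): OLD=1579006711/8388608 → NEW=255, ERR=-560088329/8388608
(1,5): OLD=7274419623/67108864 → NEW=0, ERR=7274419623/67108864
(1,6): OLD=177550132713/1073741824 → NEW=255, ERR=-96254032407/1073741824
(2,0): OLD=1376959/16384 → NEW=0, ERR=1376959/16384
(2,1): OLD=74044453/524288 → NEW=255, ERR=-59648987/524288
(2,2): OLD=509722543/8388608 → NEW=0, ERR=509722543/8388608
(2,3): OLD=10512671223/67108864 → NEW=255, ERR=-6600089097/67108864
(2,4): OLD=39104556967/536870912 → NEW=0, ERR=39104556967/536870912
(2,5): OLD=2641569705101/17179869184 → NEW=255, ERR=-1739296936819/17179869184
(2,6): OLD=12223420037035/274877906944 → NEW=0, ERR=12223420037035/274877906944
(3,0): OLD=1215771599/8388608 → NEW=255, ERR=-923323441/8388608
(3,1): OLD=5297387939/67108864 → NEW=0, ERR=5297387939/67108864
(3,2): OLD=97158889369/536870912 → NEW=255, ERR=-39743193191/536870912
(3,3): OLD=215465111967/2147483648 → NEW=0, ERR=215465111967/2147483648
(3,4): OLD=50722802458575/274877906944 → NEW=255, ERR=-19371063812145/274877906944
(3,5): OLD=214231714389981/2199023255552 → NEW=0, ERR=214231714389981/2199023255552
(3,6): OLD=7254690840156227/35184372088832 → NEW=255, ERR=-1717324042495933/35184372088832
(4,0): OLD=171159012673/1073741824 → NEW=255, ERR=-102645152447/1073741824
(4,1): OLD=2441006861517/17179869184 → NEW=255, ERR=-1939859780403/17179869184
(4,2): OLD=35792509969187/274877906944 → NEW=255, ERR=-34301356301533/274877906944
(4,3): OLD=320880584387185/2199023255552 → NEW=255, ERR=-239870345778575/2199023255552
(4,4): OLD=2248146408128131/17592186044416 → NEW=0, ERR=2248146408128131/17592186044416
(4,5): OLD=146252759859335299/562949953421312 → NEW=255, ERR=2700521736900739/562949953421312
(4,6): OLD=1611700109024290181/9007199254740992 → NEW=255, ERR=-685135700934662779/9007199254740992
(5,0): OLD=41769023572663/274877906944 → NEW=255, ERR=-28324842698057/274877906944
(5,1): OLD=231468045318845/2199023255552 → NEW=0, ERR=231468045318845/2199023255552
(5,2): OLD=3264144813121339/17592186044416 → NEW=255, ERR=-1221862628204741/17592186044416
(5,3): OLD=23740685069361223/140737488355328 → NEW=255, ERR=-12147374461247417/140737488355328
(5,4): OLD=1875797939082050605/9007199254740992 → NEW=255, ERR=-421037870876902355/9007199254740992
(5,5): OLD=12377556275957482077/72057594037927936 → NEW=255, ERR=-5997130203714141603/72057594037927936
(5,6): OLD=176532607800196198099/1152921504606846976 → NEW=255, ERR=-117462375874549780781/1152921504606846976
Row 0: .......
Row 1: #.#.#.#
Row 2: .#.#.#.
Row 3: #.#.#.#
Row 4: ####.##
Row 5: #.#####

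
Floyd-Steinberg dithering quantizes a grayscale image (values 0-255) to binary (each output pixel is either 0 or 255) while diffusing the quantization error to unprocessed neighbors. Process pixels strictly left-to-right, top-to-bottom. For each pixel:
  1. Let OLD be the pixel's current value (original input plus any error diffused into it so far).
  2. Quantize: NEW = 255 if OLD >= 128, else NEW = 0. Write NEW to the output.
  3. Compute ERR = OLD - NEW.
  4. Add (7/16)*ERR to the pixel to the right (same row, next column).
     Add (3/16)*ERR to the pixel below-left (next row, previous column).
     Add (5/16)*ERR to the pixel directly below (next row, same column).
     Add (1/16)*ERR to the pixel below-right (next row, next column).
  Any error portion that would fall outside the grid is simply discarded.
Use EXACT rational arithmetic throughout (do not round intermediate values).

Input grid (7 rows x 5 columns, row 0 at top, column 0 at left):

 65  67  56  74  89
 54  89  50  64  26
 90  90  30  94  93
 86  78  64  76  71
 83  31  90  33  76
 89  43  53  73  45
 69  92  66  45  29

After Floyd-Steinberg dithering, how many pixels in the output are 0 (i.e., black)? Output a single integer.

Answer: 27

Derivation:
(0,0): OLD=65 → NEW=0, ERR=65
(0,1): OLD=1527/16 → NEW=0, ERR=1527/16
(0,2): OLD=25025/256 → NEW=0, ERR=25025/256
(0,3): OLD=478279/4096 → NEW=0, ERR=478279/4096
(0,4): OLD=9180657/65536 → NEW=255, ERR=-7531023/65536
(1,0): OLD=23605/256 → NEW=0, ERR=23605/256
(1,1): OLD=371827/2048 → NEW=255, ERR=-150413/2048
(1,2): OLD=4998767/65536 → NEW=0, ERR=4998767/65536
(1,3): OLD=31043971/262144 → NEW=0, ERR=31043971/262144
(1,4): OLD=206349097/4194304 → NEW=0, ERR=206349097/4194304
(2,0): OLD=3442081/32768 → NEW=0, ERR=3442081/32768
(2,1): OLD=139534075/1048576 → NEW=255, ERR=-127852805/1048576
(2,2): OLD=303764401/16777216 → NEW=0, ERR=303764401/16777216
(2,3): OLD=41049227907/268435456 → NEW=255, ERR=-27401813373/268435456
(2,4): OLD=305440002261/4294967296 → NEW=0, ERR=305440002261/4294967296
(3,0): OLD=1610015121/16777216 → NEW=0, ERR=1610015121/16777216
(3,1): OLD=12326742845/134217728 → NEW=0, ERR=12326742845/134217728
(3,2): OLD=356817700655/4294967296 → NEW=0, ERR=356817700655/4294967296
(3,3): OLD=815292845015/8589934592 → NEW=0, ERR=815292845015/8589934592
(3,4): OLD=17642757606291/137438953472 → NEW=255, ERR=-17404175529069/137438953472
(4,0): OLD=279621976159/2147483648 → NEW=255, ERR=-267986354081/2147483648
(4,1): OLD=1833390649823/68719476736 → NEW=0, ERR=1833390649823/68719476736
(4,2): OLD=166213517718001/1099511627776 → NEW=255, ERR=-114161947364879/1099511627776
(4,3): OLD=-23158952608801/17592186044416 → NEW=0, ERR=-23158952608801/17592186044416
(4,4): OLD=11761032969734809/281474976710656 → NEW=0, ERR=11761032969734809/281474976710656
(5,0): OLD=60478890168573/1099511627776 → NEW=0, ERR=60478890168573/1099511627776
(5,1): OLD=423396313845815/8796093022208 → NEW=0, ERR=423396313845815/8796093022208
(5,2): OLD=12112637518844143/281474976710656 → NEW=0, ERR=12112637518844143/281474976710656
(5,3): OLD=104439039901261633/1125899906842624 → NEW=0, ERR=104439039901261633/1125899906842624
(5,4): OLD=1775459698663253627/18014398509481984 → NEW=0, ERR=1775459698663253627/18014398509481984
(6,0): OLD=13400231244797997/140737488355328 → NEW=0, ERR=13400231244797997/140737488355328
(6,1): OLD=721498321800275107/4503599627370496 → NEW=255, ERR=-426919583179201373/4503599627370496
(6,2): OLD=4206422517260562481/72057594037927936 → NEW=0, ERR=4206422517260562481/72057594037927936
(6,3): OLD=139153269685318917979/1152921504606846976 → NEW=0, ERR=139153269685318917979/1152921504606846976
(6,4): OLD=2184121146365942495549/18446744073709551616 → NEW=0, ERR=2184121146365942495549/18446744073709551616
Output grid:
  Row 0: ....#  (4 black, running=4)
  Row 1: .#...  (4 black, running=8)
  Row 2: .#.#.  (3 black, running=11)
  Row 3: ....#  (4 black, running=15)
  Row 4: #.#..  (3 black, running=18)
  Row 5: .....  (5 black, running=23)
  Row 6: .#...  (4 black, running=27)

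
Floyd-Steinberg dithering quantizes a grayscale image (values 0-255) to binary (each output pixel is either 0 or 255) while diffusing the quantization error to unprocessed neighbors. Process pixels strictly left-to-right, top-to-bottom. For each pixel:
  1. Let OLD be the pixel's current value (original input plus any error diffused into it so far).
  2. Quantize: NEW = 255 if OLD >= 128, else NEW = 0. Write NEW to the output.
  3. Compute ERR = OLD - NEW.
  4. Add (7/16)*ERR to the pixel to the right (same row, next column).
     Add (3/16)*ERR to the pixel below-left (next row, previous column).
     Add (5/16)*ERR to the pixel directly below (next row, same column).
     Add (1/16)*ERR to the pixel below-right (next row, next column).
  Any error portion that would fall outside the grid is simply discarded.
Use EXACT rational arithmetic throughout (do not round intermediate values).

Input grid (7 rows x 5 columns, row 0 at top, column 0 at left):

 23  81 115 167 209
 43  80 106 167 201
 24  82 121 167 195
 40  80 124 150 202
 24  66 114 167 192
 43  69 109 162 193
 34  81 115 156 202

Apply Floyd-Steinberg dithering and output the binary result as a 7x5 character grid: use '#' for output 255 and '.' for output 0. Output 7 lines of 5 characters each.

(0,0): OLD=23 → NEW=0, ERR=23
(0,1): OLD=1457/16 → NEW=0, ERR=1457/16
(0,2): OLD=39639/256 → NEW=255, ERR=-25641/256
(0,3): OLD=504545/4096 → NEW=0, ERR=504545/4096
(0,4): OLD=17228839/65536 → NEW=255, ERR=517159/65536
(1,0): OLD=17219/256 → NEW=0, ERR=17219/256
(1,1): OLD=246869/2048 → NEW=0, ERR=246869/2048
(1,2): OLD=10238329/65536 → NEW=255, ERR=-6473351/65536
(1,3): OLD=41287429/262144 → NEW=255, ERR=-25559291/262144
(1,4): OLD=706774127/4194304 → NEW=255, ERR=-362773393/4194304
(2,0): OLD=2215799/32768 → NEW=0, ERR=2215799/32768
(2,1): OLD=141491469/1048576 → NEW=255, ERR=-125895411/1048576
(2,2): OLD=450592615/16777216 → NEW=0, ERR=450592615/16777216
(2,3): OLD=33793437765/268435456 → NEW=0, ERR=33793437765/268435456
(2,4): OLD=931812487331/4294967296 → NEW=255, ERR=-163404173149/4294967296
(3,0): OLD=647930247/16777216 → NEW=0, ERR=647930247/16777216
(3,1): OLD=9212491131/134217728 → NEW=0, ERR=9212491131/134217728
(3,2): OLD=766749317817/4294967296 → NEW=255, ERR=-328467342663/4294967296
(3,3): OLD=1292158040369/8589934592 → NEW=255, ERR=-898275280591/8589934592
(3,4): OLD=20922089914197/137438953472 → NEW=255, ERR=-14124843221163/137438953472
(4,0): OLD=105094290825/2147483648 → NEW=0, ERR=105094290825/2147483648
(4,1): OLD=6661272232329/68719476736 → NEW=0, ERR=6661272232329/68719476736
(4,2): OLD=128854032504615/1099511627776 → NEW=0, ERR=128854032504615/1099511627776
(4,3): OLD=2841893240341897/17592186044416 → NEW=255, ERR=-1644114200984183/17592186044416
(4,4): OLD=31654828685361983/281474976710656 → NEW=0, ERR=31654828685361983/281474976710656
(5,0): OLD=84077903223355/1099511627776 → NEW=0, ERR=84077903223355/1099511627776
(5,1): OLD=1387839156315377/8796093022208 → NEW=255, ERR=-855164564347663/8796093022208
(5,2): OLD=25789734249487097/281474976710656 → NEW=0, ERR=25789734249487097/281474976710656
(5,3): OLD=226633315419740695/1125899906842624 → NEW=255, ERR=-60471160825128425/1125899906842624
(5,4): OLD=3581354051398375885/18014398509481984 → NEW=255, ERR=-1012317568519530035/18014398509481984
(6,0): OLD=5582697039972363/140737488355328 → NEW=0, ERR=5582697039972363/140737488355328
(6,1): OLD=405016144054637349/4503599627370496 → NEW=0, ERR=405016144054637349/4503599627370496
(6,2): OLD=12021416875855597287/72057594037927936 → NEW=255, ERR=-6353269603816026393/72057594037927936
(6,3): OLD=110486457173549183917/1152921504606846976 → NEW=0, ERR=110486457173549183917/1152921504606846976
(6,4): OLD=4113783412492992595451/18446744073709551616 → NEW=255, ERR=-590136326302943066629/18446744073709551616
Row 0: ..#.#
Row 1: ..###
Row 2: .#..#
Row 3: ..###
Row 4: ...#.
Row 5: .#.##
Row 6: ..#.#

Answer: ..#.#
..###
.#..#
..###
...#.
.#.##
..#.#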